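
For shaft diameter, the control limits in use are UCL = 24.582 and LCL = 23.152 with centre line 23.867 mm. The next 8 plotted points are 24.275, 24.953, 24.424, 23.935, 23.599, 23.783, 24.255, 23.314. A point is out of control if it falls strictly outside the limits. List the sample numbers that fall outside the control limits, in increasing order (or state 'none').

2

Compare each point to [23.152, 24.582]: sample 2 = 24.953 > UCL.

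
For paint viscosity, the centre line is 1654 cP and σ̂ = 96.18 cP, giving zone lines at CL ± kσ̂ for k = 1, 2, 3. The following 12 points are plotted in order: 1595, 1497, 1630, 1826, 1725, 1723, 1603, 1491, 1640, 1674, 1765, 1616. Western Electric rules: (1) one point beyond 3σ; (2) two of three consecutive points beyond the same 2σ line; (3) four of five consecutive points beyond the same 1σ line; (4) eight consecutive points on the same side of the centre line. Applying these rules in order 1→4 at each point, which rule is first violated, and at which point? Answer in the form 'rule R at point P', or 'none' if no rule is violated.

none

Zone of each point (C = within 1σ̂, B = 1σ̂–2σ̂, A = 2σ̂–3σ̂, * = beyond 3σ̂; sign = side of CL): 1:-C, 2:-B, 3:-C, 4:+B, 5:+C, 6:+C, 7:-C, 8:-B, 9:-C, 10:+C, 11:+B, 12:-C
No rule fires across all 12 points.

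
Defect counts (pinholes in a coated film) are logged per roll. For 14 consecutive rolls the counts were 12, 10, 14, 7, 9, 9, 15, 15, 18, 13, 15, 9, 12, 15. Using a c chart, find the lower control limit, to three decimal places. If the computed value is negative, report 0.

c̄ = (12 + 10 + 14 + 7 + 9 + 9 + 15 + 15 + 18 + 13 + 15 + 9 + 12 + 15) / 14 = 173 / 14 = 12.3571
LCL = c̄ − 3√c̄ = 12.3571 − 3 × 3.5153 = 1.8113

1.811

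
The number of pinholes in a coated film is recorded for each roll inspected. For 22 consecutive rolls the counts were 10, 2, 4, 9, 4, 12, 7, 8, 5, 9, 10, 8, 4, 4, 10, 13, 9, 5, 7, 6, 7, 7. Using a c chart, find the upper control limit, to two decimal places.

15.36

c̄ = (10 + 2 + 4 + 9 + 4 + 12 + 7 + 8 + 5 + 9 + 10 + 8 + 4 + 4 + 10 + 13 + 9 + 5 + 7 + 6 + 7 + 7) / 22 = 160 / 22 = 7.2727
UCL = c̄ + 3√c̄ = 7.2727 + 3 × √7.2727 = 7.2727 + 3 × 2.6968 = 15.3631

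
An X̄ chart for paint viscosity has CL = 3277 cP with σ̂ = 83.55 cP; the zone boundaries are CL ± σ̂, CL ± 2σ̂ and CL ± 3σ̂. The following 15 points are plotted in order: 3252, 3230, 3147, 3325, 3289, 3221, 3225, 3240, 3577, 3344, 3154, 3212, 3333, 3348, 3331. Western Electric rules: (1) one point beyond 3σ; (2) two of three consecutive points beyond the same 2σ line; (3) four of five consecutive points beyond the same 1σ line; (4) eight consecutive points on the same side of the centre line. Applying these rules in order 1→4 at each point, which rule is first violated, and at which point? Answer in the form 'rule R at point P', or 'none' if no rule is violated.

rule 1 at point 9

Zone of each point (C = within 1σ̂, B = 1σ̂–2σ̂, A = 2σ̂–3σ̂, * = beyond 3σ̂; sign = side of CL): 1:-C, 2:-C, 3:-B, 4:+C, 5:+C, 6:-C, 7:-C, 8:-C, 9:+*, 10:+C, 11:-B, 12:-C, 13:+C, 14:+C, 15:+C
Rule 1 (one point beyond the 3σ limits) is satisfied at point 9.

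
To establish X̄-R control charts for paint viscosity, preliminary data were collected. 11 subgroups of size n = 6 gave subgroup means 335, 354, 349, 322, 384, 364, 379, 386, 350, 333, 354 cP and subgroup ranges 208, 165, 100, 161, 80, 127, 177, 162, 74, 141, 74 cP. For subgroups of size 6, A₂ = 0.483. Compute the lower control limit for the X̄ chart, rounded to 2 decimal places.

290.95

X̄̄ = (335 + 354 + 349 + 322 + 384 + 364 + 379 + 386 + 350 + 333 + 354) / 11 = 3910.0000 / 11 = 355.4545
R̄ = (208 + 165 + 100 + 161 + 80 + 127 + 177 + 162 + 74 + 141 + 74) / 11 = 1469.0000 / 11 = 133.5455
LCL = X̄̄ − A₂·R̄ = 355.4545 − 0.483 × 133.5455 = 290.9521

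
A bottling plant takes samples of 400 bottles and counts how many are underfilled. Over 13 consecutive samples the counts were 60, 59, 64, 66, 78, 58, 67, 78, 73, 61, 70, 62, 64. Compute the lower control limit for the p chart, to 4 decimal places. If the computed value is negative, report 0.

0.1097

p̄ = Σdᵢ / (k·n) = 860 / (13 × 400) = 0.16538
LCL = p̄ − 3·√(p̄(1−p̄)/n) = 0.16538 − 3 × 0.01858 = 0.10966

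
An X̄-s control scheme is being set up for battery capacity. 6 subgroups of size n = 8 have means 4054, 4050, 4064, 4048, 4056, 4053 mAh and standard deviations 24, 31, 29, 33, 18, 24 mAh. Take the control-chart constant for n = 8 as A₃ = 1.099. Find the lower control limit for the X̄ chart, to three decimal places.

4025.043

X̄̄ = (4054 + 4050 + 4064 + 4048 + 4056 + 4053) / 6 = 4054.1667
s̄ = (24 + 31 + 29 + 33 + 18 + 24) / 6 = 26.5000
LCL = X̄̄ − A₃·s̄ = 4054.1667 − 1.099 × 26.5000 = 4025.0432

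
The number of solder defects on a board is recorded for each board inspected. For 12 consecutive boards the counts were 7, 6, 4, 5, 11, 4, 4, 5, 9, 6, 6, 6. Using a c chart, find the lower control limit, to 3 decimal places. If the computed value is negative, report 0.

c̄ = (7 + 6 + 4 + 5 + 11 + 4 + 4 + 5 + 9 + 6 + 6 + 6) / 12 = 73 / 12 = 6.0833
LCL = c̄ − 3√c̄ = 6.0833 − 3 × 2.4664 = -1.3160 → 0 (cannot be negative)

0.000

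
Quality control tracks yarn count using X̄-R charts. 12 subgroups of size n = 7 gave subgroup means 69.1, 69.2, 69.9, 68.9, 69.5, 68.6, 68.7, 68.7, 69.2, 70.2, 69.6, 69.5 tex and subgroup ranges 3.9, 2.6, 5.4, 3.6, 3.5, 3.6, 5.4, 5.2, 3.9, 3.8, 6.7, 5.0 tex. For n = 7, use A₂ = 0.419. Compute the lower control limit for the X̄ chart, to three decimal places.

X̄̄ = (69.1 + 69.2 + 69.9 + 68.9 + 69.5 + 68.6 + 68.7 + 68.7 + 69.2 + 70.2 + 69.6 + 69.5) / 12 = 831.1000 / 12 = 69.2583
R̄ = (3.9 + 2.6 + 5.4 + 3.6 + 3.5 + 3.6 + 5.4 + 5.2 + 3.9 + 3.8 + 6.7 + 5.0) / 12 = 52.6000 / 12 = 4.3833
LCL = X̄̄ − A₂·R̄ = 69.2583 − 0.419 × 4.3833 = 67.4217

67.422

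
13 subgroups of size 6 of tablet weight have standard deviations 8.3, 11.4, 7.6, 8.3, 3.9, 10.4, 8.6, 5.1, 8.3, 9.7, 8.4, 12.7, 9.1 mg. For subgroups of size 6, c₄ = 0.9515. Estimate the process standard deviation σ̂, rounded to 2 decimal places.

s̄ = (8.3 + 11.4 + 7.6 + 8.3 + 3.9 + 10.4 + 8.6 + 5.1 + 8.3 + 9.7 + 8.4 + 12.7 + 9.1) / 13 = 8.6000
σ̂ = s̄ / c₄ = 8.6000 / 0.9515 = 9.0384

9.04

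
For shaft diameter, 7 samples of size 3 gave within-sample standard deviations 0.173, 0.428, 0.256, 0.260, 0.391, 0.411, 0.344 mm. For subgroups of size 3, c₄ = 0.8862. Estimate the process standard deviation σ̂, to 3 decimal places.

0.365

s̄ = (0.173 + 0.428 + 0.256 + 0.260 + 0.391 + 0.411 + 0.344) / 7 = 0.3233
σ̂ = s̄ / c₄ = 0.3233 / 0.8862 = 0.3648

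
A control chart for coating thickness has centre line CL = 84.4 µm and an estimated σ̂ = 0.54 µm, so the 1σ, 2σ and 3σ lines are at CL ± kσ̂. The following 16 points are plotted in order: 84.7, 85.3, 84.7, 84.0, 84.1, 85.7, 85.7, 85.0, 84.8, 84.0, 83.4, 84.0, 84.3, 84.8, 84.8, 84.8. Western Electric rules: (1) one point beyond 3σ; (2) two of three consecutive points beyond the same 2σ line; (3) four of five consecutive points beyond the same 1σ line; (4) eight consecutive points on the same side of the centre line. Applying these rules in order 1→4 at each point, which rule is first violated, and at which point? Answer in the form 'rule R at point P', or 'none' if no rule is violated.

Zone of each point (C = within 1σ̂, B = 1σ̂–2σ̂, A = 2σ̂–3σ̂, * = beyond 3σ̂; sign = side of CL): 1:+C, 2:+B, 3:+C, 4:-C, 5:-C, 6:+A, 7:+A, 8:+B, 9:+C, 10:-C, 11:-B, 12:-C, 13:-C, 14:+C, 15:+C, 16:+C
Rule 2 (two of three consecutive points beyond the same 2σ limit) is satisfied at point 7.

rule 2 at point 7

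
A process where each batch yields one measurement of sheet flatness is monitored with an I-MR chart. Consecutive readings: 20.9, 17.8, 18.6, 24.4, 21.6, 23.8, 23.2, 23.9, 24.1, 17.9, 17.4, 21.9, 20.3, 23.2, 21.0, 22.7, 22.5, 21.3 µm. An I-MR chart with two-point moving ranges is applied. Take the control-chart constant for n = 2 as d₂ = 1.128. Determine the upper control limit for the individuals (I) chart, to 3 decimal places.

27.292

X̄ = (20.9 + 17.8 + 18.6 + 24.4 + 21.6 + 23.8 + 23.2 + 23.9 + 24.1 + 17.9 + 17.4 + 21.9 + 20.3 + 23.2 + 21.0 + 22.7 + 22.5 + 21.3) / 18 = 21.4722
Moving ranges: 3.1, 0.8, 5.8, 2.8, 2.2, 0.6, 0.7, 0.2, 6.2, 0.5, 4.5, 1.6, 2.9, 2.2, 1.7, 0.2, 1.2; M̄R̄ = 37.2000 / 17 = 2.1882
UCL = X̄ + 3·M̄R̄/d₂ = 21.4722 + 3 × 2.1882 / 1.128 = 27.2920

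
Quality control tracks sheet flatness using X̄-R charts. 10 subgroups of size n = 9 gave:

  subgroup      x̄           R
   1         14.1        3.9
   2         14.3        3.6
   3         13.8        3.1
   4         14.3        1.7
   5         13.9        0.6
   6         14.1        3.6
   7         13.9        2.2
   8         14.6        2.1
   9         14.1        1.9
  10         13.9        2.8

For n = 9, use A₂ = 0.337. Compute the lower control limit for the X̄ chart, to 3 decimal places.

13.241

X̄̄ = (14.1 + 14.3 + 13.8 + 14.3 + 13.9 + 14.1 + 13.9 + 14.6 + 14.1 + 13.9) / 10 = 141.0000 / 10 = 14.1000
R̄ = (3.9 + 3.6 + 3.1 + 1.7 + 0.6 + 3.6 + 2.2 + 2.1 + 1.9 + 2.8) / 10 = 25.5000 / 10 = 2.5500
LCL = X̄̄ − A₂·R̄ = 14.1000 − 0.337 × 2.5500 = 13.2407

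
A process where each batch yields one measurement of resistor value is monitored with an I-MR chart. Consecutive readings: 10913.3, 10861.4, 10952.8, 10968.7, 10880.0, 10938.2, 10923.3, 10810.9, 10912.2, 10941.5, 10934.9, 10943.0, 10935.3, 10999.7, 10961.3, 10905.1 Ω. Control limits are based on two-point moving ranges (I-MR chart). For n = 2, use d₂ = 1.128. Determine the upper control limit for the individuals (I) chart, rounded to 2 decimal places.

11056.01

X̄ = (10913.3 + 10861.4 + 10952.8 + 10968.7 + 10880.0 + 10938.2 + 10923.3 + 10810.9 + 10912.2 + 10941.5 + 10934.9 + 10943.0 + 10935.3 + 10999.7 + 10961.3 + 10905.1) / 16 = 10923.8500
Moving ranges: 51.9, 91.4, 15.9, 88.7, 58.2, 14.9, 112.4, 101.3, 29.3, 6.6, 8.1, 7.7, 64.4, 38.4, 56.2; M̄R̄ = 745.4000 / 15 = 49.6933
UCL = X̄ + 3·M̄R̄/d₂ = 10923.8500 + 3 × 49.6933 / 1.128 = 11056.0131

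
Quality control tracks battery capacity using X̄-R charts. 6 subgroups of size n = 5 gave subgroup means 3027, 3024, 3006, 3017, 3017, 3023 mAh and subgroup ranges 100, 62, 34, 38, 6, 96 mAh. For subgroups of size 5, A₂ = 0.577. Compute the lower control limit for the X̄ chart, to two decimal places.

2986.69

X̄̄ = (3027 + 3024 + 3006 + 3017 + 3017 + 3023) / 6 = 18114.0000 / 6 = 3019.0000
R̄ = (100 + 62 + 34 + 38 + 6 + 96) / 6 = 336.0000 / 6 = 56.0000
LCL = X̄̄ − A₂·R̄ = 3019.0000 − 0.577 × 56.0000 = 2986.6880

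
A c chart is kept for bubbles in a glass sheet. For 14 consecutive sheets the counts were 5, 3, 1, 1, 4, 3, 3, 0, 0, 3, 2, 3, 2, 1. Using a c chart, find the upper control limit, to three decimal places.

c̄ = (5 + 3 + 1 + 1 + 4 + 3 + 3 + 0 + 0 + 3 + 2 + 3 + 2 + 1) / 14 = 31 / 14 = 2.2143
UCL = c̄ + 3√c̄ = 2.2143 + 3 × √2.2143 = 2.2143 + 3 × 1.4880 = 6.6784

6.678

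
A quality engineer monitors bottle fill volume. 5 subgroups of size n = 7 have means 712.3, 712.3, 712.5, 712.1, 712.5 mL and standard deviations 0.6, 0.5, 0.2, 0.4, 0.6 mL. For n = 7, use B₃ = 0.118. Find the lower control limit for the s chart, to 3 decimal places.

0.054

s̄ = (0.6 + 0.5 + 0.2 + 0.4 + 0.6) / 5 = 0.4600
LCL_s = B₃·s̄ = 0.118 × 0.4600 = 0.0543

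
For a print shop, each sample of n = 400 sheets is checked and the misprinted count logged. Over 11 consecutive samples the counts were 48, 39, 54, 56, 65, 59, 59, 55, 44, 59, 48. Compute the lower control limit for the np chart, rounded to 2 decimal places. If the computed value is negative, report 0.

p̄ = Σdᵢ / (k·n) = 586 / (11 × 400) = 0.13318
LCL = np̄ − 3·√(np̄(1−p̄)) = 53.2727 − 3 × 6.7954 = 32.8865

32.89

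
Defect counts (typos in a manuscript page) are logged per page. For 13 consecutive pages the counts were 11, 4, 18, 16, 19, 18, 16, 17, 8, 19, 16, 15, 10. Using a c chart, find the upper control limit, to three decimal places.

25.763

c̄ = (11 + 4 + 18 + 16 + 19 + 18 + 16 + 17 + 8 + 19 + 16 + 15 + 10) / 13 = 187 / 13 = 14.3846
UCL = c̄ + 3√c̄ = 14.3846 + 3 × √14.3846 = 14.3846 + 3 × 3.7927 = 25.7627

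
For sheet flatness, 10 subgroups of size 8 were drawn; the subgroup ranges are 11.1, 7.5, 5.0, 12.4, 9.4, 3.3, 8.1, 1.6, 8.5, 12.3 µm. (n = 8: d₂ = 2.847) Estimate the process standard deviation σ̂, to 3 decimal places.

R̄ = (11.1 + 7.5 + 5.0 + 12.4 + 9.4 + 3.3 + 8.1 + 1.6 + 8.5 + 12.3) / 10 = 7.9200
σ̂ = R̄ / d₂ = 7.9200 / 2.847 = 2.7819

2.782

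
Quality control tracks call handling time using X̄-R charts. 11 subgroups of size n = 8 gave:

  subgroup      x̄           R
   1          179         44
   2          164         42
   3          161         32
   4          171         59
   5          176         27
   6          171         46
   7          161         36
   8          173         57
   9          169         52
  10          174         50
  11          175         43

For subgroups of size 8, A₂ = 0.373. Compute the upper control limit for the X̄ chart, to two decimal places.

186.91

X̄̄ = (179 + 164 + 161 + 171 + 176 + 171 + 161 + 173 + 169 + 174 + 175) / 11 = 1874.0000 / 11 = 170.3636
R̄ = (44 + 42 + 32 + 59 + 27 + 46 + 36 + 57 + 52 + 50 + 43) / 11 = 488.0000 / 11 = 44.3636
UCL = X̄̄ + A₂·R̄ = 170.3636 + 0.373 × 44.3636 = 186.9113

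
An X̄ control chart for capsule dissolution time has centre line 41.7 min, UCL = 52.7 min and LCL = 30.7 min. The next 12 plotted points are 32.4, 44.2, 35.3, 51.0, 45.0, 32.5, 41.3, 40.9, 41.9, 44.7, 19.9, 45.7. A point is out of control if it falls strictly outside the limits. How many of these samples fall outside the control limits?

Compare each point to [30.7, 52.7]: sample 11 = 19.9 < LCL.

1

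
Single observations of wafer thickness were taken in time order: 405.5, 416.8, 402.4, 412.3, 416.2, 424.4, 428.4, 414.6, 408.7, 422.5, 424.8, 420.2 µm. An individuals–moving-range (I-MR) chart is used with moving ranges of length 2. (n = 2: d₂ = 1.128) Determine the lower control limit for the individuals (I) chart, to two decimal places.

394.13

X̄ = (405.5 + 416.8 + 402.4 + 412.3 + 416.2 + 424.4 + 428.4 + 414.6 + 408.7 + 422.5 + 424.8 + 420.2) / 12 = 416.4000
Moving ranges: 11.3, 14.4, 9.9, 3.9, 8.2, 4.0, 13.8, 5.9, 13.8, 2.3, 4.6; M̄R̄ = 92.1000 / 11 = 8.3727
LCL = X̄ − 3·M̄R̄/d₂ = 416.4000 − 3 × 8.3727 / 1.128 = 394.1321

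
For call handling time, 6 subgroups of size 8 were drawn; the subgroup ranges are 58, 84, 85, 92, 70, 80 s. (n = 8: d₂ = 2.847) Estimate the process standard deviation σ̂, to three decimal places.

R̄ = (58 + 84 + 85 + 92 + 70 + 80) / 6 = 78.1667
σ̂ = R̄ / d₂ = 78.1667 / 2.847 = 27.4558

27.456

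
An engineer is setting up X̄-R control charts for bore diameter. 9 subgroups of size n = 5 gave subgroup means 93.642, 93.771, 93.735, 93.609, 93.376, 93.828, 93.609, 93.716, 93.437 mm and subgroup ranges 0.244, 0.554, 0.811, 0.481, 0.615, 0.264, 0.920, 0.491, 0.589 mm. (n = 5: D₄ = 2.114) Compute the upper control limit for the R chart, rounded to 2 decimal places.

1.17

R̄ = (0.244 + 0.554 + 0.811 + 0.481 + 0.615 + 0.264 + 0.920 + 0.491 + 0.589) / 9 = 4.9690 / 9 = 0.5521
UCL_R = D₄·R̄ = 2.114 × 0.5521 = 1.1672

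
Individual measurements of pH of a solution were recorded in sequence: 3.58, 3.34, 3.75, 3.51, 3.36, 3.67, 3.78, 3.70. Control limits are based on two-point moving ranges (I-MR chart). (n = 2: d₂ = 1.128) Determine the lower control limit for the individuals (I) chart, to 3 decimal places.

3.001

X̄ = (3.58 + 3.34 + 3.75 + 3.51 + 3.36 + 3.67 + 3.78 + 3.70) / 8 = 3.5862
Moving ranges: 0.24, 0.41, 0.24, 0.15, 0.31, 0.11, 0.08; M̄R̄ = 1.5400 / 7 = 0.2200
LCL = X̄ − 3·M̄R̄/d₂ = 3.5862 − 3 × 0.2200 / 1.128 = 3.0011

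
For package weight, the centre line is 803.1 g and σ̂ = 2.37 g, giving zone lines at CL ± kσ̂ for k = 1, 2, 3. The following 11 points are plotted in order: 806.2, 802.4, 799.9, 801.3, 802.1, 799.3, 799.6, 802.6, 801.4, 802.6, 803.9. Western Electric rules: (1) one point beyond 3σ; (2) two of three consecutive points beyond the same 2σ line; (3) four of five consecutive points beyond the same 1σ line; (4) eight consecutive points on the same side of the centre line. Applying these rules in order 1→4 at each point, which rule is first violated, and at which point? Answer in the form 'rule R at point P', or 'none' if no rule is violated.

Zone of each point (C = within 1σ̂, B = 1σ̂–2σ̂, A = 2σ̂–3σ̂, * = beyond 3σ̂; sign = side of CL): 1:+B, 2:-C, 3:-B, 4:-C, 5:-C, 6:-B, 7:-B, 8:-C, 9:-C, 10:-C, 11:+C
Rule 4 (eight consecutive points on the same side of the centre line) is satisfied at point 9.

rule 4 at point 9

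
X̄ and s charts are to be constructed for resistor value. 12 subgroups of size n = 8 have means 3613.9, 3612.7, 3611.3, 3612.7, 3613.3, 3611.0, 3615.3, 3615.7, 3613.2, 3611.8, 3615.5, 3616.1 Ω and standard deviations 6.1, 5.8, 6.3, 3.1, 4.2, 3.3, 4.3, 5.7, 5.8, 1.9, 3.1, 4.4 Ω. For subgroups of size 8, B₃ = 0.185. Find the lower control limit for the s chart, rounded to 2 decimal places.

0.83

s̄ = (6.1 + 5.8 + 6.3 + 3.1 + 4.2 + 3.3 + 4.3 + 5.7 + 5.8 + 1.9 + 3.1 + 4.4) / 12 = 4.5000
LCL_s = B₃·s̄ = 0.185 × 4.5000 = 0.8325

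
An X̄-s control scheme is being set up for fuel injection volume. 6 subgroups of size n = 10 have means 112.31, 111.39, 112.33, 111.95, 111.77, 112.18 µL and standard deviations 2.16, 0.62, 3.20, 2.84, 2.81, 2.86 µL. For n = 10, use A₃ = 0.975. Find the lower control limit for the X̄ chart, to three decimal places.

X̄̄ = (112.31 + 111.39 + 112.33 + 111.95 + 111.77 + 112.18) / 6 = 111.9883
s̄ = (2.16 + 0.62 + 3.20 + 2.84 + 2.81 + 2.86) / 6 = 2.4150
LCL = X̄̄ − A₃·s̄ = 111.9883 − 0.975 × 2.4150 = 109.6337

109.634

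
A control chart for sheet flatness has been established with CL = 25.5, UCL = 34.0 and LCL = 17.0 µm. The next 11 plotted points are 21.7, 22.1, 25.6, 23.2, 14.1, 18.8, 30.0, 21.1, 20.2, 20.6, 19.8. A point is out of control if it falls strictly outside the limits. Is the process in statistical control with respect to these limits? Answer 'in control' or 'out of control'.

out of control

Compare each point to [17.0, 34.0]: sample 5 = 14.1 < LCL.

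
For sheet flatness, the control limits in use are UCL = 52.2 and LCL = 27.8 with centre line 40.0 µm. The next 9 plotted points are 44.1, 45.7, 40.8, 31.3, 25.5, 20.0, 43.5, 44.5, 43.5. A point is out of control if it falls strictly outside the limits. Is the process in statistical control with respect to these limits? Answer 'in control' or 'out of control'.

Compare each point to [27.8, 52.2]: sample 5 = 25.5 < LCL; sample 6 = 20.0 < LCL.

out of control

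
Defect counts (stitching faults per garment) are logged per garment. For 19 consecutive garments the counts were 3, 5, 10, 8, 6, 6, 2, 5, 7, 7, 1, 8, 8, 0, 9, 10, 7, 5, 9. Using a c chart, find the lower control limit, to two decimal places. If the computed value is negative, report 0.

c̄ = (3 + 5 + 10 + 8 + 6 + 6 + 2 + 5 + 7 + 7 + 1 + 8 + 8 + 0 + 9 + 10 + 7 + 5 + 9) / 19 = 116 / 19 = 6.1053
LCL = c̄ − 3√c̄ = 6.1053 − 3 × 2.4709 = -1.3074 → 0 (cannot be negative)

0.00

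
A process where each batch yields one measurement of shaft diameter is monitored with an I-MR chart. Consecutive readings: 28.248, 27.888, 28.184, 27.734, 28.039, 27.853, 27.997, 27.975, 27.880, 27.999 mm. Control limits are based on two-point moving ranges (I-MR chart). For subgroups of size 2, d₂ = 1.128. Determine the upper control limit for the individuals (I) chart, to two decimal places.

X̄ = (28.248 + 27.888 + 28.184 + 27.734 + 28.039 + 27.853 + 27.997 + 27.975 + 27.880 + 27.999) / 10 = 27.9797
Moving ranges: 0.360, 0.296, 0.450, 0.305, 0.186, 0.144, 0.022, 0.095, 0.119; M̄R̄ = 1.9770 / 9 = 0.2197
UCL = X̄ + 3·M̄R̄/d₂ = 27.9797 + 3 × 0.2197 / 1.128 = 28.5639

28.56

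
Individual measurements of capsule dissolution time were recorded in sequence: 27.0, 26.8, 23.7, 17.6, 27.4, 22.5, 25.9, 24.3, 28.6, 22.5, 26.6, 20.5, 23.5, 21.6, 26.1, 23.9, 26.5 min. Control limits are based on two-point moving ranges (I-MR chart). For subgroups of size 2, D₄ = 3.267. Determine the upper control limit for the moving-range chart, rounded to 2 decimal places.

13.05

Moving ranges: 0.2, 3.1, 6.1, 9.8, 4.9, 3.4, 1.6, 4.3, 6.1, 4.1, 6.1, 3.0, 1.9, 4.5, 2.2, 2.6; M̄R̄ = 63.9000 / 16 = 3.9937
UCL_MR = D₄·M̄R̄ = 3.267 × 3.9937 = 13.0476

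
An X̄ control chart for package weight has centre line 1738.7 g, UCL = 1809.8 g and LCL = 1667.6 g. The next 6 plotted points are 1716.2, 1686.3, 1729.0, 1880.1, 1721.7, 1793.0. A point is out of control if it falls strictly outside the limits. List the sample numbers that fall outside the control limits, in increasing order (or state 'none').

Compare each point to [1667.6, 1809.8]: sample 4 = 1880.1 > UCL.

4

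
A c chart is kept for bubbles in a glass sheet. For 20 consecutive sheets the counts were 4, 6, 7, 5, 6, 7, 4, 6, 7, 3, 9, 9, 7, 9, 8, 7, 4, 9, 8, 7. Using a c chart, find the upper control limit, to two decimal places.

14.31

c̄ = (4 + 6 + 7 + 5 + 6 + 7 + 4 + 6 + 7 + 3 + 9 + 9 + 7 + 9 + 8 + 7 + 4 + 9 + 8 + 7) / 20 = 132 / 20 = 6.6000
UCL = c̄ + 3√c̄ = 6.6000 + 3 × √6.6000 = 6.6000 + 3 × 2.5690 = 14.3071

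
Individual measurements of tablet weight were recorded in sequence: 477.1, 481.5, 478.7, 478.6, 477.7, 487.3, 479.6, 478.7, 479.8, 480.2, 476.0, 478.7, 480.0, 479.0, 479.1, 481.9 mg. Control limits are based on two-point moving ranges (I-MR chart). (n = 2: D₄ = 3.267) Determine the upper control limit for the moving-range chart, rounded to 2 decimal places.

8.71

Moving ranges: 4.4, 2.8, 0.1, 0.9, 9.6, 7.7, 0.9, 1.1, 0.4, 4.2, 2.7, 1.3, 1.0, 0.1, 2.8; M̄R̄ = 40.0000 / 15 = 2.6667
UCL_MR = D₄·M̄R̄ = 3.267 × 2.6667 = 8.7120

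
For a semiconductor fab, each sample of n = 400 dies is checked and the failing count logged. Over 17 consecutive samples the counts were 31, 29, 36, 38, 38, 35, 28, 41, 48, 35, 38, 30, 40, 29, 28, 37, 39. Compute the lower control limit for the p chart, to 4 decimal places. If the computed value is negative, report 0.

p̄ = Σdᵢ / (k·n) = 600 / (17 × 400) = 0.08824
LCL = p̄ − 3·√(p̄(1−p̄)/n) = 0.08824 − 3 × 0.01418 = 0.04569

0.0457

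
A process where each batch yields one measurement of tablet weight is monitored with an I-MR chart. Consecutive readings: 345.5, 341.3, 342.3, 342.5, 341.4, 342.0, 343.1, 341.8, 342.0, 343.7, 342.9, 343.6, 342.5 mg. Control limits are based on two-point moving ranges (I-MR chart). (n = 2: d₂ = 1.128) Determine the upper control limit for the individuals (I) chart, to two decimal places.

X̄ = (345.5 + 341.3 + 342.3 + 342.5 + 341.4 + 342.0 + 343.1 + 341.8 + 342.0 + 343.7 + 342.9 + 343.6 + 342.5) / 13 = 342.6615
Moving ranges: 4.2, 1.0, 0.2, 1.1, 0.6, 1.1, 1.3, 0.2, 1.7, 0.8, 0.7, 1.1; M̄R̄ = 14.0000 / 12 = 1.1667
UCL = X̄ + 3·M̄R̄/d₂ = 342.6615 + 3 × 1.1667 / 1.128 = 345.7644

345.76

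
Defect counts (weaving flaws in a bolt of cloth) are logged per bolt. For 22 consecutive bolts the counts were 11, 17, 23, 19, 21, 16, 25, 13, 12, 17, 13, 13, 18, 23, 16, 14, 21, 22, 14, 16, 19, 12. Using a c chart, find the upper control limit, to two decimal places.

29.43

c̄ = (11 + 17 + 23 + 19 + 21 + 16 + 25 + 13 + 12 + 17 + 13 + 13 + 18 + 23 + 16 + 14 + 21 + 22 + 14 + 16 + 19 + 12) / 22 = 375 / 22 = 17.0455
UCL = c̄ + 3√c̄ = 17.0455 + 3 × √17.0455 = 17.0455 + 3 × 4.1286 = 29.4313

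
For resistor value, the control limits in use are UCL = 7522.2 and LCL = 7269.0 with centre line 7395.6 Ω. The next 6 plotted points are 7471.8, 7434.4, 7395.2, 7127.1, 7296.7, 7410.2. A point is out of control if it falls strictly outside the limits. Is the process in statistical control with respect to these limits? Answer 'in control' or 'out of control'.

out of control

Compare each point to [7269.0, 7522.2]: sample 4 = 7127.1 < LCL.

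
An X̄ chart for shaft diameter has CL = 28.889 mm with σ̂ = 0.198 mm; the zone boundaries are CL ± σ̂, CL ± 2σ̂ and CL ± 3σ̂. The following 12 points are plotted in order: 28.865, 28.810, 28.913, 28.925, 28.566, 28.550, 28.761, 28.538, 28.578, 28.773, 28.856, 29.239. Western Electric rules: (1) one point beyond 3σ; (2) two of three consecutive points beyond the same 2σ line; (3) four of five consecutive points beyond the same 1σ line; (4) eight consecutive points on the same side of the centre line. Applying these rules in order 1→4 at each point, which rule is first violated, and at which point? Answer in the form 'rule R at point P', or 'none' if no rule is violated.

Zone of each point (C = within 1σ̂, B = 1σ̂–2σ̂, A = 2σ̂–3σ̂, * = beyond 3σ̂; sign = side of CL): 1:-C, 2:-C, 3:+C, 4:+C, 5:-B, 6:-B, 7:-C, 8:-B, 9:-B, 10:-C, 11:-C, 12:+B
Rule 3 (four of five consecutive points beyond the same 1σ limit) is satisfied at point 9.

rule 3 at point 9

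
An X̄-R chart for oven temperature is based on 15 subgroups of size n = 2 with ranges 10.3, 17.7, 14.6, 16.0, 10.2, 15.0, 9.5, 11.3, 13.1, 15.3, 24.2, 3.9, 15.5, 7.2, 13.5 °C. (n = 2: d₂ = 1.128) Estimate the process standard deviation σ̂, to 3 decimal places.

11.661

R̄ = (10.3 + 17.7 + 14.6 + 16.0 + 10.2 + 15.0 + 9.5 + 11.3 + 13.1 + 15.3 + 24.2 + 3.9 + 15.5 + 7.2 + 13.5) / 15 = 13.1533
σ̂ = R̄ / d₂ = 13.1533 / 1.128 = 11.6608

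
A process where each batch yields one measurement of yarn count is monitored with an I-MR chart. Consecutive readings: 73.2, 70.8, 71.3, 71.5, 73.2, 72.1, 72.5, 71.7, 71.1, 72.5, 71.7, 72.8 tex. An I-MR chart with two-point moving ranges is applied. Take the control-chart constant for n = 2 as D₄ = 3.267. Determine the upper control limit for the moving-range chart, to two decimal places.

Moving ranges: 2.4, 0.5, 0.2, 1.7, 1.1, 0.4, 0.8, 0.6, 1.4, 0.8, 1.1; M̄R̄ = 11.0000 / 11 = 1.0000
UCL_MR = D₄·M̄R̄ = 3.267 × 1.0000 = 3.2670

3.27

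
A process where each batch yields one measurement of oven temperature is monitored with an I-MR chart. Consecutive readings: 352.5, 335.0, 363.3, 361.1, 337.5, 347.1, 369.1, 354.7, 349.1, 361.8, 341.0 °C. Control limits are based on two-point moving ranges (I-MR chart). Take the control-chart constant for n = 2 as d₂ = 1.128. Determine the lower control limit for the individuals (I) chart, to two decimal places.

X̄ = (352.5 + 335.0 + 363.3 + 361.1 + 337.5 + 347.1 + 369.1 + 354.7 + 349.1 + 361.8 + 341.0) / 11 = 352.0182
Moving ranges: 17.5, 28.3, 2.2, 23.6, 9.6, 22.0, 14.4, 5.6, 12.7, 20.8; M̄R̄ = 156.7000 / 10 = 15.6700
LCL = X̄ − 3·M̄R̄/d₂ = 352.0182 − 3 × 15.6700 / 1.128 = 310.3426

310.34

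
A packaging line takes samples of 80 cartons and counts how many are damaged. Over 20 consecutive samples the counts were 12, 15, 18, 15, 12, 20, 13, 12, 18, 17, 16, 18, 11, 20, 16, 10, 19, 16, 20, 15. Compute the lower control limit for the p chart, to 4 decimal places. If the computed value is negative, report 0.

p̄ = Σdᵢ / (k·n) = 313 / (20 × 80) = 0.19562
LCL = p̄ − 3·√(p̄(1−p̄)/n) = 0.19562 − 3 × 0.04435 = 0.06257

0.0626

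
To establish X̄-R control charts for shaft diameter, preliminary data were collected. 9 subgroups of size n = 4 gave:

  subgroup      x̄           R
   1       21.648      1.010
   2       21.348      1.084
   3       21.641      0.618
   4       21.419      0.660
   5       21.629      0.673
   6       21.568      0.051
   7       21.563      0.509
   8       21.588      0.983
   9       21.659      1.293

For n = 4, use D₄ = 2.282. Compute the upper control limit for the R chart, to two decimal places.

1.74

R̄ = (1.010 + 1.084 + 0.618 + 0.660 + 0.673 + 0.051 + 0.509 + 0.983 + 1.293) / 9 = 6.8810 / 9 = 0.7646
UCL_R = D₄·R̄ = 2.282 × 0.7646 = 1.7447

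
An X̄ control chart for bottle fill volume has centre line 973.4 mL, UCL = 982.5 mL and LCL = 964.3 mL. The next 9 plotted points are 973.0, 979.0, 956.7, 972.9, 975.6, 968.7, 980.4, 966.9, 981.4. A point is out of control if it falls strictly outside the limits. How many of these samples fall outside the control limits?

Compare each point to [964.3, 982.5]: sample 3 = 956.7 < LCL.

1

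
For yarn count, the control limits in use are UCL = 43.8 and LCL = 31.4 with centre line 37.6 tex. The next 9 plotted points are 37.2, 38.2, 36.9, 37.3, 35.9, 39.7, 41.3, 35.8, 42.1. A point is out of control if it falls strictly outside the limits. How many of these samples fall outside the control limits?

0

All 9 points lie within [31.4, 43.8].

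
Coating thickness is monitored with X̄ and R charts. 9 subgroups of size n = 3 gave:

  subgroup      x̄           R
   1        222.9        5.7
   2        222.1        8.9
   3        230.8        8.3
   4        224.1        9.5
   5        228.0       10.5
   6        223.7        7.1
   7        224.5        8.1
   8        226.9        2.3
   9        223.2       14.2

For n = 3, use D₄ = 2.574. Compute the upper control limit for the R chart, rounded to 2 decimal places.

R̄ = (5.7 + 8.9 + 8.3 + 9.5 + 10.5 + 7.1 + 8.1 + 2.3 + 14.2) / 9 = 74.6000 / 9 = 8.2889
UCL_R = D₄·R̄ = 2.574 × 8.2889 = 21.3356

21.34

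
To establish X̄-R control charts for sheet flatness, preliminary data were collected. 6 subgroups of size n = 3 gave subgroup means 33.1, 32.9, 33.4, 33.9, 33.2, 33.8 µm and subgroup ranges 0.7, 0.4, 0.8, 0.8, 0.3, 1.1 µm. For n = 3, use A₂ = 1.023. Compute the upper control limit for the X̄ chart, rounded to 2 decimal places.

34.08

X̄̄ = (33.1 + 32.9 + 33.4 + 33.9 + 33.2 + 33.8) / 6 = 200.3000 / 6 = 33.3833
R̄ = (0.7 + 0.4 + 0.8 + 0.8 + 0.3 + 1.1) / 6 = 4.1000 / 6 = 0.6833
UCL = X̄̄ + A₂·R̄ = 33.3833 + 1.023 × 0.6833 = 34.0824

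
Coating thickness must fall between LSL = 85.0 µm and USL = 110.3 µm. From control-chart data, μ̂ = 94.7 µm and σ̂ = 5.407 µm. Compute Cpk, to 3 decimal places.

0.598

Cpu = (USL − μ̂) / (3σ̂) = (110.3 − 94.7) / (3 × 5.407) = 0.9617; Cpl = (μ̂ − LSL) / (3σ̂) = (94.7 − 85.0) / (3 × 5.407) = 0.5980; Cpk = min(Cpu, Cpl) = 0.5980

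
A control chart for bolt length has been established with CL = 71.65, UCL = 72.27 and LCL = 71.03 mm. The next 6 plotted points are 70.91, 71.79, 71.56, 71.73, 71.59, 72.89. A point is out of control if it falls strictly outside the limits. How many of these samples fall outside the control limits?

Compare each point to [71.03, 72.27]: sample 1 = 70.91 < LCL; sample 6 = 72.89 > UCL.

2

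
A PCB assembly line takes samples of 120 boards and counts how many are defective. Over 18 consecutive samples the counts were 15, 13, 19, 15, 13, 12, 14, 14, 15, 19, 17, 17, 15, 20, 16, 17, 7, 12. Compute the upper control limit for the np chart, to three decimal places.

25.869

p̄ = Σdᵢ / (k·n) = 270 / (18 × 120) = 0.12500
UCL = np̄ + 3·√(np̄(1−p̄)) = 15.0000 + 3 × √(15.0000×0.87500) = 15.0000 + 3 × 3.6228 = 25.8685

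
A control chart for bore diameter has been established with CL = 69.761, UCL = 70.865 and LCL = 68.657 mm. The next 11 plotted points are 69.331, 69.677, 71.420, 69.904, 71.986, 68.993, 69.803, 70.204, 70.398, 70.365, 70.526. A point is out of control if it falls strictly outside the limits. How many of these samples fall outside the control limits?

Compare each point to [68.657, 70.865]: sample 3 = 71.420 > UCL; sample 5 = 71.986 > UCL.

2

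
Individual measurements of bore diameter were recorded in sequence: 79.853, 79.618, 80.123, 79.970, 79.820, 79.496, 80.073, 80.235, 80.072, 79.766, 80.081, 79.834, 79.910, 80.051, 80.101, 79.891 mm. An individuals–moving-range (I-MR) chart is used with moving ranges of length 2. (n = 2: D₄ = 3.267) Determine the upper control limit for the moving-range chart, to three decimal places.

Moving ranges: 0.235, 0.505, 0.153, 0.150, 0.324, 0.577, 0.162, 0.163, 0.306, 0.315, 0.247, 0.076, 0.141, 0.050, 0.210; M̄R̄ = 3.6140 / 15 = 0.2409
UCL_MR = D₄·M̄R̄ = 3.267 × 0.2409 = 0.7871

0.787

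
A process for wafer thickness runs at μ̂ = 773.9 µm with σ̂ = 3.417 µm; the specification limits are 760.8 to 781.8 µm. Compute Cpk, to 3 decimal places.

0.771

Cpu = (USL − μ̂) / (3σ̂) = (781.8 − 773.9) / (3 × 3.417) = 0.7707; Cpl = (μ̂ − LSL) / (3σ̂) = (773.9 − 760.8) / (3 × 3.417) = 1.2779; Cpk = min(Cpu, Cpl) = 0.7707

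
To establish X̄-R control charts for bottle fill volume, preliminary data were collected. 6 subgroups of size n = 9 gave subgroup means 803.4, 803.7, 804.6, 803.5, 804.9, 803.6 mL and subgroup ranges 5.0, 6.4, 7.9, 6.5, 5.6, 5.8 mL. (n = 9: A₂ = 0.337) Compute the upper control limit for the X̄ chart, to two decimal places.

X̄̄ = (803.4 + 803.7 + 804.6 + 803.5 + 804.9 + 803.6) / 6 = 4823.7000 / 6 = 803.9500
R̄ = (5.0 + 6.4 + 7.9 + 6.5 + 5.6 + 5.8) / 6 = 37.2000 / 6 = 6.2000
UCL = X̄̄ + A₂·R̄ = 803.9500 + 0.337 × 6.2000 = 806.0394

806.04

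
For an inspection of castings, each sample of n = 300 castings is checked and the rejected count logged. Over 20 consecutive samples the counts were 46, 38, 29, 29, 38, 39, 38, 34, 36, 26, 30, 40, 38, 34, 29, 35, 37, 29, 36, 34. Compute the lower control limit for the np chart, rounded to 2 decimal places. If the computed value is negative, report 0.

p̄ = Σdᵢ / (k·n) = 695 / (20 × 300) = 0.11583
LCL = np̄ − 3·√(np̄(1−p̄)) = 34.7500 − 3 × 5.5430 = 18.1210

18.12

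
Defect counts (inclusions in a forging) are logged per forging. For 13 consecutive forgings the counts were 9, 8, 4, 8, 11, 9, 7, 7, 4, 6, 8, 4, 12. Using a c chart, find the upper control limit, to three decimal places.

15.656

c̄ = (9 + 8 + 4 + 8 + 11 + 9 + 7 + 7 + 4 + 6 + 8 + 4 + 12) / 13 = 97 / 13 = 7.4615
UCL = c̄ + 3√c̄ = 7.4615 + 3 × √7.4615 = 7.4615 + 3 × 2.7316 = 15.6563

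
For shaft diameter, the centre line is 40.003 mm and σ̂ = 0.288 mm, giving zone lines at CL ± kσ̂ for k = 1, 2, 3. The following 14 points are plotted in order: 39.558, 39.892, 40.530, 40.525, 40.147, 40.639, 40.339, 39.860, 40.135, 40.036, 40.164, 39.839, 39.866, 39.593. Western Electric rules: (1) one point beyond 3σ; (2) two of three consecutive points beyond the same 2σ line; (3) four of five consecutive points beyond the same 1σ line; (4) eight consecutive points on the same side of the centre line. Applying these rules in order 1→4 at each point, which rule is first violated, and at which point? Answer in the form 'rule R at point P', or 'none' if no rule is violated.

Zone of each point (C = within 1σ̂, B = 1σ̂–2σ̂, A = 2σ̂–3σ̂, * = beyond 3σ̂; sign = side of CL): 1:-B, 2:-C, 3:+B, 4:+B, 5:+C, 6:+A, 7:+B, 8:-C, 9:+C, 10:+C, 11:+C, 12:-C, 13:-C, 14:-B
Rule 3 (four of five consecutive points beyond the same 1σ limit) is satisfied at point 7.

rule 3 at point 7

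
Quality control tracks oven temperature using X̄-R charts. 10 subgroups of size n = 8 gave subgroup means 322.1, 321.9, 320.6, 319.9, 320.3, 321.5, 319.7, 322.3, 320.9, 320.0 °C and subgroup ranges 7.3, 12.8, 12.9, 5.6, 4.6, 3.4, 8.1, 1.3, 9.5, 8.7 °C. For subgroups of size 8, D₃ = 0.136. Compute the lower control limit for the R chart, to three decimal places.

1.009

R̄ = (7.3 + 12.8 + 12.9 + 5.6 + 4.6 + 3.4 + 8.1 + 1.3 + 9.5 + 8.7) / 10 = 74.2000 / 10 = 7.4200
LCL_R = D₃·R̄ = 0.136 × 7.4200 = 1.0091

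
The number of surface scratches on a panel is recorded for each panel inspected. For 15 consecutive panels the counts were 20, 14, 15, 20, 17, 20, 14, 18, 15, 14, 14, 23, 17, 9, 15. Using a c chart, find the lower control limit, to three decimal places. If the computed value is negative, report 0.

4.209

c̄ = (20 + 14 + 15 + 20 + 17 + 20 + 14 + 18 + 15 + 14 + 14 + 23 + 17 + 9 + 15) / 15 = 245 / 15 = 16.3333
LCL = c̄ − 3√c̄ = 16.3333 − 3 × 4.0415 = 4.2090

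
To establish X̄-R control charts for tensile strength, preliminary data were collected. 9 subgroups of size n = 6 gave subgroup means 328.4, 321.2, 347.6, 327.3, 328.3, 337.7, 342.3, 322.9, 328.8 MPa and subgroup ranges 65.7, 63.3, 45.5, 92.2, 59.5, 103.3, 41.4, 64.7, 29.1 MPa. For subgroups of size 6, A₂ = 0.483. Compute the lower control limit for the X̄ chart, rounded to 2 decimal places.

X̄̄ = (328.4 + 321.2 + 347.6 + 327.3 + 328.3 + 337.7 + 342.3 + 322.9 + 328.8) / 9 = 2984.5000 / 9 = 331.6111
R̄ = (65.7 + 63.3 + 45.5 + 92.2 + 59.5 + 103.3 + 41.4 + 64.7 + 29.1) / 9 = 564.7000 / 9 = 62.7444
LCL = X̄̄ − A₂·R̄ = 331.6111 − 0.483 × 62.7444 = 301.3055

301.31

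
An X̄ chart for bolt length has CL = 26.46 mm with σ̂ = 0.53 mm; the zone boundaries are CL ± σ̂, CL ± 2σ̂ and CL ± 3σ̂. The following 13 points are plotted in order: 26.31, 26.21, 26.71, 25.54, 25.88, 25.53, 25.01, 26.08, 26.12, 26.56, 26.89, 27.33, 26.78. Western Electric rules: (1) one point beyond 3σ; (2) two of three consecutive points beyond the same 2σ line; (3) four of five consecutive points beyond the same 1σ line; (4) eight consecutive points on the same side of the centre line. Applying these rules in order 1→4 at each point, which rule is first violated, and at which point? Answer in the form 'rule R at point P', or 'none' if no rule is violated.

Zone of each point (C = within 1σ̂, B = 1σ̂–2σ̂, A = 2σ̂–3σ̂, * = beyond 3σ̂; sign = side of CL): 1:-C, 2:-C, 3:+C, 4:-B, 5:-B, 6:-B, 7:-A, 8:-C, 9:-C, 10:+C, 11:+C, 12:+B, 13:+C
Rule 3 (four of five consecutive points beyond the same 1σ limit) is satisfied at point 7.

rule 3 at point 7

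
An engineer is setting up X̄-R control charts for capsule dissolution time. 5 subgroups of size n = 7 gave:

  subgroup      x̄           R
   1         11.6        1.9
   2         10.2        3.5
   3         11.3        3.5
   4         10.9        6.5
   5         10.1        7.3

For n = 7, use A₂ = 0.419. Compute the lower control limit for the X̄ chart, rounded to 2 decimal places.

X̄̄ = (11.6 + 10.2 + 11.3 + 10.9 + 10.1) / 5 = 54.1000 / 5 = 10.8200
R̄ = (1.9 + 3.5 + 3.5 + 6.5 + 7.3) / 5 = 22.7000 / 5 = 4.5400
LCL = X̄̄ − A₂·R̄ = 10.8200 − 0.419 × 4.5400 = 8.9177

8.92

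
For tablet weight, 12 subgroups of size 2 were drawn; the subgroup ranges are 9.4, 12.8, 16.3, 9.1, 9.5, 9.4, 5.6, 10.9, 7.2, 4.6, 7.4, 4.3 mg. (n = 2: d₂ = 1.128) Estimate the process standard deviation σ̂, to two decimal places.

7.87

R̄ = (9.4 + 12.8 + 16.3 + 9.1 + 9.5 + 9.4 + 5.6 + 10.9 + 7.2 + 4.6 + 7.4 + 4.3) / 12 = 8.8750
σ̂ = R̄ / d₂ = 8.8750 / 1.128 = 7.8679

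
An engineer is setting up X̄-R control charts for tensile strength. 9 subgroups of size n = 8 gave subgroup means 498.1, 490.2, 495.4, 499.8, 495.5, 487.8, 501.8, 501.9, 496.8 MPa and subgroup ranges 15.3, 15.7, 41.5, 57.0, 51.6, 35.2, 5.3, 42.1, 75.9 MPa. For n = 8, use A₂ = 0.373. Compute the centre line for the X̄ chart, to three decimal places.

496.367

X̄̄ = (498.1 + 490.2 + 495.4 + 499.8 + 495.5 + 487.8 + 501.8 + 501.9 + 496.8) / 9 = 4467.3000 / 9 = 496.3667
CL = X̄̄ = 496.3667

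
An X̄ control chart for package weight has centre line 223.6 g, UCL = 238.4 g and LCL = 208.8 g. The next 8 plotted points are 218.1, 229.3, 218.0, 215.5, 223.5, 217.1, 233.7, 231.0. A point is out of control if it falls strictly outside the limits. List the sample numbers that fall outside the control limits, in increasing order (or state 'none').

none

All 8 points lie within [208.8, 238.4].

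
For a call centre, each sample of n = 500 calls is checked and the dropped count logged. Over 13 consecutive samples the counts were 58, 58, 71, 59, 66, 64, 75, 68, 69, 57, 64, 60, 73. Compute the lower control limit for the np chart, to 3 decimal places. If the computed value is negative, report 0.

42.243

p̄ = Σdᵢ / (k·n) = 842 / (13 × 500) = 0.12954
LCL = np̄ − 3·√(np̄(1−p̄)) = 64.7692 − 3 × 7.5086 = 42.2434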